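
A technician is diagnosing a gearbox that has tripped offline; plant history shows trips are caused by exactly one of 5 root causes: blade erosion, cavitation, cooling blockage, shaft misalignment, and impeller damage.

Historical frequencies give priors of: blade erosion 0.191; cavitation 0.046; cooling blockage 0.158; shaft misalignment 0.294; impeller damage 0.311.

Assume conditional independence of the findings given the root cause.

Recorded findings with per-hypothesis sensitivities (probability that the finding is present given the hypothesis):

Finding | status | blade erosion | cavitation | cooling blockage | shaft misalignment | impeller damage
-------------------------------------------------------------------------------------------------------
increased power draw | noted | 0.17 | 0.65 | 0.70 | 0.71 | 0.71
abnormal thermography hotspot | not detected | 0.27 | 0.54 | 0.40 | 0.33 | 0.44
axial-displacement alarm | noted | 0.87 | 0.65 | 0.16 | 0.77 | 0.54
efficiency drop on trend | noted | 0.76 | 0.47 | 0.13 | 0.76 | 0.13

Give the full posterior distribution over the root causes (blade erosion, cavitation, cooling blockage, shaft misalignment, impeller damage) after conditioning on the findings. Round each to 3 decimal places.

By Bayes' rule with conditional independence, the unnormalized weight for each hypothesis is prior × ∏ likelihoods (using 1 − P(present | H) for each absent finding):
  blade erosion: 0.191 × 0.17 × (1 − 0.27) × 0.87 × 0.76 = 0.015672
  cavitation: 0.046 × 0.65 × (1 − 0.54) × 0.65 × 0.47 = 0.0042018
  cooling blockage: 0.158 × 0.70 × (1 − 0.40) × 0.16 × 0.13 = 0.0013803
  shaft misalignment: 0.294 × 0.71 × (1 − 0.33) × 0.77 × 0.76 = 0.081844
  impeller damage: 0.311 × 0.71 × (1 − 0.44) × 0.54 × 0.13 = 0.0086805
The unnormalized weights sum to 0.11178.
P(blade erosion | evidence) = 0.015672 / 0.11178 ≈ 0.140
P(cavitation | evidence) = 0.0042018 / 0.11178 ≈ 0.038
P(cooling blockage | evidence) = 0.0013803 / 0.11178 ≈ 0.012
P(shaft misalignment | evidence) = 0.081844 / 0.11178 ≈ 0.732
P(impeller damage | evidence) = 0.0086805 / 0.11178 ≈ 0.078

0.140, 0.038, 0.012, 0.732, 0.078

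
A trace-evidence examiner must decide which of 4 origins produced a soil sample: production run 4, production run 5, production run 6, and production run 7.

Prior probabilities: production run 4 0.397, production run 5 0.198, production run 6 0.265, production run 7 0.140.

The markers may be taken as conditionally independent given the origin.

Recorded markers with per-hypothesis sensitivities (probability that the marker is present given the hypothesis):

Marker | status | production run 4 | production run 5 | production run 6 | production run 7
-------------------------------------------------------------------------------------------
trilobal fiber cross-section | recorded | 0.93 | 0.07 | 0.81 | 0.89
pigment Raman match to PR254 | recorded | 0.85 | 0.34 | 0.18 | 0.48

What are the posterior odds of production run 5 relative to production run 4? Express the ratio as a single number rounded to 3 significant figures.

The normalizing constant cancels in an odds ratio, so compute prior × likelihood for the two hypotheses only:
  production run 5: 0.198 × 0.07 × 0.34 = 0.0047124
  production run 4: 0.397 × 0.93 × 0.85 = 0.31383
Odds(production run 5 : production run 4) = 0.0047124 / 0.31383 ≈ 0.0150.

0.0150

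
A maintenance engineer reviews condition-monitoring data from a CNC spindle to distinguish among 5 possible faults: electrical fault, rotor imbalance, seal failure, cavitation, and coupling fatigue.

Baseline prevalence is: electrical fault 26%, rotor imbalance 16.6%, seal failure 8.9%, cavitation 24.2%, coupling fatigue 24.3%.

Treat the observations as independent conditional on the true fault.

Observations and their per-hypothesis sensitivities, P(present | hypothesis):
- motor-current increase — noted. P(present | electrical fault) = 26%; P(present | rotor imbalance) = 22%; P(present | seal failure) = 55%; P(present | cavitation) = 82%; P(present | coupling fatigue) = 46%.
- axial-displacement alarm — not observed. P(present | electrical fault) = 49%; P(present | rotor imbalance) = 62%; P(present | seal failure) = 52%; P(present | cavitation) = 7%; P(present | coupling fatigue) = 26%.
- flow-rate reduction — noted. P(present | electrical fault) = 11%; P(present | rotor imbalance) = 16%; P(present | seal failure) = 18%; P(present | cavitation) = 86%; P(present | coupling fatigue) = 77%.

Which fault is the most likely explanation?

cavitation

For each hypothesis, the unnormalized posterior weight is prior × product of the observation likelihoods (using 1 − P(present | H) for each absent observation):
  electrical fault: 0.260 × 0.26 × (1 − 0.49) × 0.11 = 0.0037924
  rotor imbalance: 0.166 × 0.22 × (1 − 0.62) × 0.16 = 0.0022204
  seal failure: 0.089 × 0.55 × (1 − 0.52) × 0.18 = 0.0042293
  cavitation: 0.242 × 0.82 × (1 − 0.07) × 0.86 = 0.15871
  coupling fatigue: 0.243 × 0.46 × (1 − 0.26) × 0.77 = 0.063692
The unnormalized weights sum to 0.23265.
P(electrical fault | evidence) ≈ 0.0037924 / 0.23265 ≈ 0.016
P(rotor imbalance | evidence) ≈ 0.0022204 / 0.23265 ≈ 0.010
P(seal failure | evidence) ≈ 0.0042293 / 0.23265 ≈ 0.018
P(cavitation | evidence) ≈ 0.15871 / 0.23265 ≈ 0.682
P(coupling fatigue | evidence) ≈ 0.063692 / 0.23265 ≈ 0.274
The largest is 0.682, so cavitation is most probable.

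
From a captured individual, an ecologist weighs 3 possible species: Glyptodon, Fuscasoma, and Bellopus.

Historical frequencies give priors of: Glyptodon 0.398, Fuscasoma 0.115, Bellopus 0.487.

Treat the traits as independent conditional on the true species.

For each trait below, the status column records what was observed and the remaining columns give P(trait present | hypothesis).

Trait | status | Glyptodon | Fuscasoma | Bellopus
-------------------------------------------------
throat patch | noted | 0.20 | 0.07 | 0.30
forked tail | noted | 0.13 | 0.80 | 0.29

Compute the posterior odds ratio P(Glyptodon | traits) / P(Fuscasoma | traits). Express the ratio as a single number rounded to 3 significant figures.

Unnormalized posterior weight (prior times the trait likelihoods) for each of the two hypotheses:
  Glyptodon: 0.398 × 0.20 × 0.13 = 0.010348
  Fuscasoma: 0.115 × 0.07 × 0.80 = 0.00644
Odds(Glyptodon : Fuscasoma) = 0.010348 / 0.00644 ≈ 1.61.

1.61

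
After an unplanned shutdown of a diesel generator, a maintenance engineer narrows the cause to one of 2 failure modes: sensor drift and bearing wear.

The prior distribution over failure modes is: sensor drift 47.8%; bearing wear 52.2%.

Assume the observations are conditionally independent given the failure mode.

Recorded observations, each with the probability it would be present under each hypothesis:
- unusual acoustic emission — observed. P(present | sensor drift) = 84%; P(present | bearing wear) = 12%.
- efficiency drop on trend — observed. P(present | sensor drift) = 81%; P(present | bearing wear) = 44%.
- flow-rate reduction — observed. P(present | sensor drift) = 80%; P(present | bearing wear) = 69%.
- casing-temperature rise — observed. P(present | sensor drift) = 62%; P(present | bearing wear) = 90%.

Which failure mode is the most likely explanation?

sensor drift

For each hypothesis, the unnormalized posterior weight is prior × product of the observation likelihoods:
  sensor drift: 0.478 × 0.84 × 0.81 × 0.80 × 0.62 = 0.16131
  bearing wear: 0.522 × 0.12 × 0.44 × 0.69 × 0.90 = 0.017116
The unnormalized weights sum to 0.17843.
P(sensor drift | evidence) ≈ 0.16131 / 0.17843 ≈ 0.904
P(bearing wear | evidence) ≈ 0.017116 / 0.17843 ≈ 0.096
The largest is 0.904, so sensor drift is most probable.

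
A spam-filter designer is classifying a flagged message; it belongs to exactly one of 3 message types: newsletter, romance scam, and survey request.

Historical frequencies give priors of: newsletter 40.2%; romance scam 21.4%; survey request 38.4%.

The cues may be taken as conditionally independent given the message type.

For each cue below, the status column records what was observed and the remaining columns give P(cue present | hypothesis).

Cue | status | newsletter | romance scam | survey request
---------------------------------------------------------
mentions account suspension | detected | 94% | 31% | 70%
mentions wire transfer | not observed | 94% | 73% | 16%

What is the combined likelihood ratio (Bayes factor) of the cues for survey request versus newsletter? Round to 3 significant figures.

The Bayes factor is the ratio of the joint likelihoods of the cue pattern under the two hypotheses (using 1 − P(present | H) for each absent cue).
  survey request: 0.70 × (1 − 0.16) = 0.588
  newsletter: 0.94 × (1 − 0.94) = 0.0564
Bayes factor = 0.588 / 0.0564 ≈ 10.4

10.4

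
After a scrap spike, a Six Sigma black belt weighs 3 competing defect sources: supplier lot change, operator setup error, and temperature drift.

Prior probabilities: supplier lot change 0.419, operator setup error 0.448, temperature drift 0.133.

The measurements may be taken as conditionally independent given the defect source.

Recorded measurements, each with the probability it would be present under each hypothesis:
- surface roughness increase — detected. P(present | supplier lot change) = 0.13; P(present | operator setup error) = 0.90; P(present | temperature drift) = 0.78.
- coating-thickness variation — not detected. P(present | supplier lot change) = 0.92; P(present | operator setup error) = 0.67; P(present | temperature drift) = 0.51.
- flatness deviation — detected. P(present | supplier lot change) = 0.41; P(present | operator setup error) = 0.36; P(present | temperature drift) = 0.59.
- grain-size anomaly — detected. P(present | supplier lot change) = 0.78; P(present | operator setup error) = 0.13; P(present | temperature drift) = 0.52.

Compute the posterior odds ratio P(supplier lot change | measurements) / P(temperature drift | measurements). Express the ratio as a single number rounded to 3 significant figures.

0.0894

Unnormalized posterior weight (prior times the measurement likelihoods) for each of the two hypotheses (using 1 − P(present | H) for each absent measurement):
  supplier lot change: 0.419 × 0.13 × (1 − 0.92) × 0.41 × 0.78 = 0.0013936
  temperature drift: 0.133 × 0.78 × (1 − 0.51) × 0.59 × 0.52 = 0.015595
Posterior odds = 0.0013936 / 0.015595 ≈ 0.0894.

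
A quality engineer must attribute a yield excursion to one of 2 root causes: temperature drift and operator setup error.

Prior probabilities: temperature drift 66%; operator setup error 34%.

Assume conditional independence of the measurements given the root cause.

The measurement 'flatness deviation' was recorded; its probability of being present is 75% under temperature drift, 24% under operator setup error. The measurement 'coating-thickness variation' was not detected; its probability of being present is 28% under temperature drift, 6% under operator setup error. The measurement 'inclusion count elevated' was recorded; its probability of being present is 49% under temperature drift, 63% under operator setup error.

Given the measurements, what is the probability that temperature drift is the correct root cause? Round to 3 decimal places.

For each hypothesis, the unnormalized posterior weight is prior × product of the measurement likelihoods (using 1 − P(present | H) for each absent measurement):
  temperature drift: 0.66 × 0.75 × (1 − 0.28) × 0.49 = 0.17464
  operator setup error: 0.34 × 0.24 × (1 − 0.06) × 0.63 = 0.048324
Normalizing constant Z = 0.17464 + 0.048324 = 0.22296.
P(temperature drift | evidence) = 0.17464 / 0.22296 ≈ 0.783.

0.783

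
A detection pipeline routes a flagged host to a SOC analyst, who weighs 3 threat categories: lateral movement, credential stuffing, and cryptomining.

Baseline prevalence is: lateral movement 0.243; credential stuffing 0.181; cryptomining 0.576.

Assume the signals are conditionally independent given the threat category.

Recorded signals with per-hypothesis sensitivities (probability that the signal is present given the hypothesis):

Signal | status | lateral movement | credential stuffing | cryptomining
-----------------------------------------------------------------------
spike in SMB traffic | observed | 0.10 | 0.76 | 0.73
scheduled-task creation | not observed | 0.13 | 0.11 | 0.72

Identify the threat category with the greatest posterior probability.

For each hypothesis, the unnormalized posterior weight is prior × product of the signal likelihoods (using 1 − P(present | H) for each absent signal):
  lateral movement: 0.243 × 0.10 × (1 − 0.13) = 0.021141
  credential stuffing: 0.181 × 0.76 × (1 − 0.11) = 0.12243
  cryptomining: 0.576 × 0.73 × (1 − 0.72) = 0.11773
The unnormalized weights sum to 0.2613.
P(lateral movement | evidence) ≈ 0.021141 / 0.2613 ≈ 0.081
P(credential stuffing | evidence) ≈ 0.12243 / 0.2613 ≈ 0.469
P(cryptomining | evidence) ≈ 0.11773 / 0.2613 ≈ 0.451
The largest is 0.469, so credential stuffing is most probable.

credential stuffing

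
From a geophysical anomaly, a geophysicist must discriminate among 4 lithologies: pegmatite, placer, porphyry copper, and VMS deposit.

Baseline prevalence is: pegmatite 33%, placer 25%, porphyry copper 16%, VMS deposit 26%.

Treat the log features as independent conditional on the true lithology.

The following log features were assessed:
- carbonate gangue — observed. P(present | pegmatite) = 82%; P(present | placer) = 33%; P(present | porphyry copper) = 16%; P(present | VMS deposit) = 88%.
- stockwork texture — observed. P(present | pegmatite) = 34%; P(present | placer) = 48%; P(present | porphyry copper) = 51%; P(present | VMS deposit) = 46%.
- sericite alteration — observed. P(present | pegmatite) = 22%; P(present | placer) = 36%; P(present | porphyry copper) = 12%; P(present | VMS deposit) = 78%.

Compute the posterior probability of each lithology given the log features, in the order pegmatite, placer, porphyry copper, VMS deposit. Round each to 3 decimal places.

0.171, 0.121, 0.013, 0.695

For each hypothesis, the unnormalized posterior weight is prior × product of the log feature likelihoods:
  pegmatite: 0.33 × 0.82 × 0.34 × 0.22 = 0.020241
  placer: 0.25 × 0.33 × 0.48 × 0.36 = 0.014256
  porphyry copper: 0.16 × 0.16 × 0.51 × 0.12 = 0.0015667
  VMS deposit: 0.26 × 0.88 × 0.46 × 0.78 = 0.082093
Normalizing constant Z = 0.020241 + 0.014256 + 0.0015667 + 0.082093 = 0.11816.
P(pegmatite | evidence) = 0.020241 / 0.11816 ≈ 0.171
P(placer | evidence) = 0.014256 / 0.11816 ≈ 0.121
P(porphyry copper | evidence) = 0.0015667 / 0.11816 ≈ 0.013
P(VMS deposit | evidence) = 0.082093 / 0.11816 ≈ 0.695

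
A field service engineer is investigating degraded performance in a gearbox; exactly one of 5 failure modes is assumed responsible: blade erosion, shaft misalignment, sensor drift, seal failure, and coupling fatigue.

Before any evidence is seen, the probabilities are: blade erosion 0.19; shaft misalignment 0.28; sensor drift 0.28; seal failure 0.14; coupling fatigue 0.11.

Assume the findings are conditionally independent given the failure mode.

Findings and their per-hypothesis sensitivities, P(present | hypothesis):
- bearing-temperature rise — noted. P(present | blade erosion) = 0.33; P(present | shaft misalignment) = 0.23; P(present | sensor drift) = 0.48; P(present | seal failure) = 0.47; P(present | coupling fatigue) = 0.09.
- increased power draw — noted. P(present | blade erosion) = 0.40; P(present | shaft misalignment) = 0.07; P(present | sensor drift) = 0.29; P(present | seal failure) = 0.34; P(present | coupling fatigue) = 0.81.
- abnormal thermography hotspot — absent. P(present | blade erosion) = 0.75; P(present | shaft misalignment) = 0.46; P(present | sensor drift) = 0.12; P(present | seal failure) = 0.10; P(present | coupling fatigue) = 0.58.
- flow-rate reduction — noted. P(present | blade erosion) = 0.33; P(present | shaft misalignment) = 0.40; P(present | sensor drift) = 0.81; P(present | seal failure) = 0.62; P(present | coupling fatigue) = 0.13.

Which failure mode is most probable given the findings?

For each hypothesis, the unnormalized posterior weight is prior × product of the finding likelihoods (using 1 − P(present | H) for each absent finding):
  blade erosion: 0.19 × 0.33 × 0.40 × (1 − 0.75) × 0.33 = 0.0020691
  shaft misalignment: 0.28 × 0.23 × 0.07 × (1 − 0.46) × 0.40 = 0.00097373
  sensor drift: 0.28 × 0.48 × 0.29 × (1 − 0.12) × 0.81 = 0.027782
  seal failure: 0.14 × 0.47 × 0.34 × (1 − 0.10) × 0.62 = 0.012484
  coupling fatigue: 0.11 × 0.09 × 0.81 × (1 − 0.58) × 0.13 = 0.00043784
Marginal likelihood of the evidence = 0.043746.
P(blade erosion | evidence) ≈ 0.0020691 / 0.043746 ≈ 0.047
P(shaft misalignment | evidence) ≈ 0.00097373 / 0.043746 ≈ 0.022
P(sensor drift | evidence) ≈ 0.027782 / 0.043746 ≈ 0.635
P(seal failure | evidence) ≈ 0.012484 / 0.043746 ≈ 0.285
P(coupling fatigue | evidence) ≈ 0.00043784 / 0.043746 ≈ 0.010
The largest is 0.635, so sensor drift is most probable.

sensor drift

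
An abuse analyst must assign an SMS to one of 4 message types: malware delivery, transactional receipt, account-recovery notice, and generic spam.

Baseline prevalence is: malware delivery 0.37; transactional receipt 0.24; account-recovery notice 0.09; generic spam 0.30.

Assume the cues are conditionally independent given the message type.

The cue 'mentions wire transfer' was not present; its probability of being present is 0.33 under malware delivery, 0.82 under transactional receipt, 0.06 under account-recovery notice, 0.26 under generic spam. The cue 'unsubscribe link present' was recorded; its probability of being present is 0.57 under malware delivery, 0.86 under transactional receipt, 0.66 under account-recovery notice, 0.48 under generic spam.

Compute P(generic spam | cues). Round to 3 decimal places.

0.313

By Bayes' rule with conditional independence, the unnormalized weight for each hypothesis is prior × ∏ likelihoods (using 1 − P(present | H) for each absent cue):
  malware delivery: 0.37 × (1 − 0.33) × 0.57 = 0.1413
  transactional receipt: 0.24 × (1 − 0.82) × 0.86 = 0.037152
  account-recovery notice: 0.09 × (1 − 0.06) × 0.66 = 0.055836
  generic spam: 0.30 × (1 − 0.26) × 0.48 = 0.10656
Marginal likelihood of the evidence = 0.34085.
P(generic spam | evidence) = 0.10656 / 0.34085 ≈ 0.313.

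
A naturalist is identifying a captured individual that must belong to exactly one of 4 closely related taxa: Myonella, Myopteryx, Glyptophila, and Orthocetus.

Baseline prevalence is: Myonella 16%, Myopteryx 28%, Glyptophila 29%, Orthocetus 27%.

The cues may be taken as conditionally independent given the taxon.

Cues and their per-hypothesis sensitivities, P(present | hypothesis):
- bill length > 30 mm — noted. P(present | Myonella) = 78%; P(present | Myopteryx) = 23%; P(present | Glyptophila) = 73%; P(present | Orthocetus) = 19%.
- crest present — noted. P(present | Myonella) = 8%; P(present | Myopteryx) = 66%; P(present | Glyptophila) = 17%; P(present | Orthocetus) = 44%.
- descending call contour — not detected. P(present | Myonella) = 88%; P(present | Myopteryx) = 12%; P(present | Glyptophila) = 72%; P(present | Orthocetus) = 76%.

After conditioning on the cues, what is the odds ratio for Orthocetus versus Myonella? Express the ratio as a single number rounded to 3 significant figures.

The normalizing constant cancels in an odds ratio, so compute prior × likelihood for the two hypotheses only (using 1 − P(present | H) for each absent cue):
  Orthocetus: 0.27 × 0.19 × 0.44 × (1 − 0.76) = 0.0054173
  Myonella: 0.16 × 0.78 × 0.08 × (1 − 0.88) = 0.0011981
Posterior odds = 0.0054173 / 0.0011981 ≈ 4.52.

4.52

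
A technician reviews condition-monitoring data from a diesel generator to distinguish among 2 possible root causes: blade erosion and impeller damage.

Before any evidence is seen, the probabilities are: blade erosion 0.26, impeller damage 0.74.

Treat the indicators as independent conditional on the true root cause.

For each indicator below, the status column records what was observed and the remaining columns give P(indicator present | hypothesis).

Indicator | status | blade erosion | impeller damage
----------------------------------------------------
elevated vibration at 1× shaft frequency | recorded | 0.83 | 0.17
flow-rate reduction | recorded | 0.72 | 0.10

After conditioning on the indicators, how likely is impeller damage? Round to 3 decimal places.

0.075

For each hypothesis, the unnormalized posterior weight is prior × product of the indicator likelihoods:
  blade erosion: 0.26 × 0.83 × 0.72 = 0.15538
  impeller damage: 0.74 × 0.17 × 0.10 = 0.01258
Marginal likelihood of the evidence = 0.16796.
P(impeller damage | evidence) = 0.01258 / 0.16796 ≈ 0.075.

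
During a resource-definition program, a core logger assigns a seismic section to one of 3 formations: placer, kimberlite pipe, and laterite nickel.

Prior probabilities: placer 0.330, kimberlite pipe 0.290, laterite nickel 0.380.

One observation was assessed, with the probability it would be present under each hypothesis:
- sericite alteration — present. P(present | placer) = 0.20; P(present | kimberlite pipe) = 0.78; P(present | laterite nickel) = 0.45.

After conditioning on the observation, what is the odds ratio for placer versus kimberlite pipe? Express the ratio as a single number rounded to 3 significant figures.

The normalizing constant cancels in an odds ratio, so compute prior × likelihood for the two hypotheses only:
  placer: 0.330 × 0.20 = 0.066
  kimberlite pipe: 0.290 × 0.78 = 0.2262
Posterior odds = 0.066 / 0.2262 ≈ 0.292.

0.292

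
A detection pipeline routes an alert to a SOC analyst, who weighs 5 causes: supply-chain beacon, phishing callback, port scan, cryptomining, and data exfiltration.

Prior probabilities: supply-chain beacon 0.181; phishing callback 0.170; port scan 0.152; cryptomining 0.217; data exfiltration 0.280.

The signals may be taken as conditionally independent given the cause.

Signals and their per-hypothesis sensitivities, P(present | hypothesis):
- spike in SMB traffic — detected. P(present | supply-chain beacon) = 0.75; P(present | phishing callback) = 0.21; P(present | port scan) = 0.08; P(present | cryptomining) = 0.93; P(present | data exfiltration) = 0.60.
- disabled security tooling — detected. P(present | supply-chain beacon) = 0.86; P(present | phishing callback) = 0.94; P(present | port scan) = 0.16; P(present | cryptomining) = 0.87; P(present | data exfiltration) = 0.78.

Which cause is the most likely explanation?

cryptomining

By Bayes' rule with conditional independence, the unnormalized weight for each hypothesis is prior × ∏ likelihoods:
  supply-chain beacon: 0.181 × 0.75 × 0.86 = 0.11674
  phishing callback: 0.170 × 0.21 × 0.94 = 0.033558
  port scan: 0.152 × 0.08 × 0.16 = 0.0019456
  cryptomining: 0.217 × 0.93 × 0.87 = 0.17557
  data exfiltration: 0.280 × 0.60 × 0.78 = 0.13104
Marginal likelihood of the evidence = 0.45886.
P(supply-chain beacon | evidence) ≈ 0.11674 / 0.45886 ≈ 0.254
P(phishing callback | evidence) ≈ 0.033558 / 0.45886 ≈ 0.073
P(port scan | evidence) ≈ 0.0019456 / 0.45886 ≈ 0.004
P(cryptomining | evidence) ≈ 0.17557 / 0.45886 ≈ 0.383
P(data exfiltration | evidence) ≈ 0.13104 / 0.45886 ≈ 0.286
The largest is 0.383, so cryptomining is most probable.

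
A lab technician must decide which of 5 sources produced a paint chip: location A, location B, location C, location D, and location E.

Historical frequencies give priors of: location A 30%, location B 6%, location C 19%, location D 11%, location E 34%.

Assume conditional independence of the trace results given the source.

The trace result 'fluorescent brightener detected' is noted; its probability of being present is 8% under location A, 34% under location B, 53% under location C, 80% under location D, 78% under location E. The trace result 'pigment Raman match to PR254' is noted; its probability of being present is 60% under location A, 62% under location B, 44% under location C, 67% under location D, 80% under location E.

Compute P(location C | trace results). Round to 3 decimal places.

Multiply each prior by the joint likelihood of the trace result pattern:
  location A: 0.30 × 0.08 × 0.60 = 0.0144
  location B: 0.06 × 0.34 × 0.62 = 0.012648
  location C: 0.19 × 0.53 × 0.44 = 0.044308
  location D: 0.11 × 0.80 × 0.67 = 0.05896
  location E: 0.34 × 0.78 × 0.80 = 0.21216
The unnormalized weights sum to 0.34248.
P(location C | evidence) = 0.044308 / 0.34248 ≈ 0.129.

0.129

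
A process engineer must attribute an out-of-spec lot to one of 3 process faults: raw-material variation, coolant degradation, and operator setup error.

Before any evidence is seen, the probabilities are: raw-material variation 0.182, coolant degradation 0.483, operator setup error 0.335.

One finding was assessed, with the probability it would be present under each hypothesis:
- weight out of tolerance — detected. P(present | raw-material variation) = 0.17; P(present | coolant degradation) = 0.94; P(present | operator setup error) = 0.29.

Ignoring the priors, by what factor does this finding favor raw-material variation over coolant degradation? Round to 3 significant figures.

0.181

Likelihood of this finding under each hypothesis:
  raw-material variation: 0.17
  coolant degradation: 0.94
Bayes factor = 0.17 / 0.94 ≈ 0.181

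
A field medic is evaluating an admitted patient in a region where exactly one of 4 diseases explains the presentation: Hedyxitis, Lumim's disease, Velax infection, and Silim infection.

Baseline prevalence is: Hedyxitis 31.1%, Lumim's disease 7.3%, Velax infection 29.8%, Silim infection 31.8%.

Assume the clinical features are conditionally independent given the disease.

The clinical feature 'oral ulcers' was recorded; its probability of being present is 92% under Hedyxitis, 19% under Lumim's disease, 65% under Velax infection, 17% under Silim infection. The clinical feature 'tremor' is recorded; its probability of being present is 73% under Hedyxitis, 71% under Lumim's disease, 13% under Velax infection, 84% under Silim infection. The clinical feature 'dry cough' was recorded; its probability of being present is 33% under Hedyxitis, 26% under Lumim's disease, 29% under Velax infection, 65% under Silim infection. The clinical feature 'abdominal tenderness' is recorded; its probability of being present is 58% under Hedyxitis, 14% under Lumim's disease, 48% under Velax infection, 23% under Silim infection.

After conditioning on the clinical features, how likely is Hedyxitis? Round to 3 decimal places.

Multiply each prior by the joint likelihood of the clinical feature pattern:
  Hedyxitis: 0.311 × 0.92 × 0.73 × 0.33 × 0.58 = 0.039977
  Lumim's disease: 0.073 × 0.19 × 0.71 × 0.26 × 0.14 = 0.00035846
  Velax infection: 0.298 × 0.65 × 0.13 × 0.29 × 0.48 = 0.0035052
  Silim infection: 0.318 × 0.17 × 0.84 × 0.65 × 0.23 = 0.0067889
The unnormalized weights sum to 0.05063.
P(Hedyxitis | evidence) = 0.039977 / 0.05063 ≈ 0.790.

0.790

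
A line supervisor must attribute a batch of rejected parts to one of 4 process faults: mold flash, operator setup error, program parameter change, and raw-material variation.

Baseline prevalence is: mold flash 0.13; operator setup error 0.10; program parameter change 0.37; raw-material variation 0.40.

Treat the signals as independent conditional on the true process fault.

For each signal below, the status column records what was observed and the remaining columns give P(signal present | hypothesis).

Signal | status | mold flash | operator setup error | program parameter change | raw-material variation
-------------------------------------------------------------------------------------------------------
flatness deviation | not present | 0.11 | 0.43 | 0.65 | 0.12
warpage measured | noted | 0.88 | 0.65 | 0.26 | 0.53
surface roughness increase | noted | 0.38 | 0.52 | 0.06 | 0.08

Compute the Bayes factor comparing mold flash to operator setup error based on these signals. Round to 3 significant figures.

1.54

Take the product of per-signal likelihoods under each hypothesis (using 1 − P(present | H) for each absent signal), then divide.
  mold flash: (1 − 0.11) × 0.88 × 0.38 = 0.29762
  operator setup error: (1 − 0.43) × 0.65 × 0.52 = 0.19266
Bayes factor = 0.29762 / 0.19266 ≈ 1.54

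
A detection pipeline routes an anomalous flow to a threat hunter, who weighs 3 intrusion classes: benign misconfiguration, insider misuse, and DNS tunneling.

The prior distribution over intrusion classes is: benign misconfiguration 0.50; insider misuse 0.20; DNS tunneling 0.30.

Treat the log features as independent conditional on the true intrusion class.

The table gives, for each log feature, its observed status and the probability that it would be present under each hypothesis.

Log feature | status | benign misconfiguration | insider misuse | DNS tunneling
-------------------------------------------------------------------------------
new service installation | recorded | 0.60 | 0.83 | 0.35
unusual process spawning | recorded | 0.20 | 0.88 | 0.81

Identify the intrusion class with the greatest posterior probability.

insider misuse

Multiply each prior by the joint likelihood of the log feature pattern:
  benign misconfiguration: 0.50 × 0.60 × 0.20 = 0.06
  insider misuse: 0.20 × 0.83 × 0.88 = 0.14608
  DNS tunneling: 0.30 × 0.35 × 0.81 = 0.08505
The unnormalized weights sum to 0.29113.
P(benign misconfiguration | evidence) ≈ 0.06 / 0.29113 ≈ 0.206
P(insider misuse | evidence) ≈ 0.14608 / 0.29113 ≈ 0.502
P(DNS tunneling | evidence) ≈ 0.08505 / 0.29113 ≈ 0.292
The largest is 0.502, so insider misuse is most probable.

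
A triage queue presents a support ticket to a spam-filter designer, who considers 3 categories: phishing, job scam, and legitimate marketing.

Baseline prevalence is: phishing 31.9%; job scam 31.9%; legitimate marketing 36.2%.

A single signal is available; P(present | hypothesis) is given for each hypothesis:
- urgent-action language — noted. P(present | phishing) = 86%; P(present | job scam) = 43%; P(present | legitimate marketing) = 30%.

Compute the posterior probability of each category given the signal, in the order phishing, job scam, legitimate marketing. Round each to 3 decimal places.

0.527, 0.264, 0.209

By Bayes' rule, the unnormalized weight for each hypothesis is prior × likelihood:
  phishing: 0.319 × 0.86 = 0.27434
  job scam: 0.319 × 0.43 = 0.13717
  legitimate marketing: 0.362 × 0.30 = 0.1086
Normalizing constant Z = 0.27434 + 0.13717 + 0.1086 = 0.52011.
P(phishing | evidence) = 0.27434 / 0.52011 ≈ 0.527
P(job scam | evidence) = 0.13717 / 0.52011 ≈ 0.264
P(legitimate marketing | evidence) = 0.1086 / 0.52011 ≈ 0.209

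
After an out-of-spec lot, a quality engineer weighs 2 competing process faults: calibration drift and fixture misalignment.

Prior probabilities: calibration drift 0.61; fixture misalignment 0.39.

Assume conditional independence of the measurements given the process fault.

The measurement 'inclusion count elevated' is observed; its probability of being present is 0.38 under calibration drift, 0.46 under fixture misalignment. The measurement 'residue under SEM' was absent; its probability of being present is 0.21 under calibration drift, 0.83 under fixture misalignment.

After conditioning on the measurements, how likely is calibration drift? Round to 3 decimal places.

0.857

Multiply each prior by the joint likelihood of the measurement pattern (using 1 − P(present | H) for each absent measurement):
  calibration drift: 0.61 × 0.38 × (1 − 0.21) = 0.18312
  fixture misalignment: 0.39 × 0.46 × (1 − 0.83) = 0.030498
Normalizing constant Z = 0.18312 + 0.030498 = 0.21362.
P(calibration drift | evidence) = 0.18312 / 0.21362 ≈ 0.857.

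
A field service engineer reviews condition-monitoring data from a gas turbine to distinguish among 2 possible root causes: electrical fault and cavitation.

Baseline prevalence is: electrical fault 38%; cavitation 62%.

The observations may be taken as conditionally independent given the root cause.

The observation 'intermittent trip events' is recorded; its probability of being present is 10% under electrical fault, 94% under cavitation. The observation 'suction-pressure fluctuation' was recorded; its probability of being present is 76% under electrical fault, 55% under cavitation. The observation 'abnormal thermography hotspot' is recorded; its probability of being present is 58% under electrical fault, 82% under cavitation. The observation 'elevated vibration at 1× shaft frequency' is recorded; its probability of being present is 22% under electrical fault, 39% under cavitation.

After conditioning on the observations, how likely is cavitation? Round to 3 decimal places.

0.965

By Bayes' rule with conditional independence, the unnormalized weight for each hypothesis is prior × ∏ likelihoods:
  electrical fault: 0.38 × 0.10 × 0.76 × 0.58 × 0.22 = 0.0036851
  cavitation: 0.62 × 0.94 × 0.55 × 0.82 × 0.39 = 0.10251
Normalizing constant Z = 0.0036851 + 0.10251 = 0.10619.
P(cavitation | evidence) = 0.10251 / 0.10619 ≈ 0.965.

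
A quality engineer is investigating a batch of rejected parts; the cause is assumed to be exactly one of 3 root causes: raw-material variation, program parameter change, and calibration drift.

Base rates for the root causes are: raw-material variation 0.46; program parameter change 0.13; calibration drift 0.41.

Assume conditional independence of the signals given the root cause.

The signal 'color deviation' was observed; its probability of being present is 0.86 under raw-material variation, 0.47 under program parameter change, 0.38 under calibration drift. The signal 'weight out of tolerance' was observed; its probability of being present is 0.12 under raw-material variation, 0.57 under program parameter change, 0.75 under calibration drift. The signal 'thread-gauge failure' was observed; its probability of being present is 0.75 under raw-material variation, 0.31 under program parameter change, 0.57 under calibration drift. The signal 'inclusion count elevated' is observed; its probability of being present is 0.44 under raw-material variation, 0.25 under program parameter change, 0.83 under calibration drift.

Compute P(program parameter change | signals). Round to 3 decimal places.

By Bayes' rule with conditional independence, the unnormalized weight for each hypothesis is prior × ∏ likelihoods:
  raw-material variation: 0.46 × 0.86 × 0.12 × 0.75 × 0.44 = 0.015666
  program parameter change: 0.13 × 0.47 × 0.57 × 0.31 × 0.25 = 0.0026991
  calibration drift: 0.41 × 0.38 × 0.75 × 0.57 × 0.83 = 0.055282
Normalizing constant Z = 0.015666 + 0.0026991 + 0.055282 = 0.073647.
P(program parameter change | evidence) = 0.0026991 / 0.073647 ≈ 0.037.

0.037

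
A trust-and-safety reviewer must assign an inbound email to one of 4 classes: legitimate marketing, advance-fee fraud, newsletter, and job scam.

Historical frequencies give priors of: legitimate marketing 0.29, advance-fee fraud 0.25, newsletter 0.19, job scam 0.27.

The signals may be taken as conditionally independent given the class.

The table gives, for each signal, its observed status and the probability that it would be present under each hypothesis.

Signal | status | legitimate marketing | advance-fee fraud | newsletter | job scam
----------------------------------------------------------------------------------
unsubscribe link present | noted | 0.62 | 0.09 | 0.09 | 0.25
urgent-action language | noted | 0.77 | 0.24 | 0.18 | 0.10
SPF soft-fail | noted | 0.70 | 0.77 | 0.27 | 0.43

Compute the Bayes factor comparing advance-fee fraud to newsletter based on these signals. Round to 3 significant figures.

3.80

Joint likelihood of the signal pattern under each hypothesis:
  advance-fee fraud: 0.09 × 0.24 × 0.77 = 0.016632
  newsletter: 0.09 × 0.18 × 0.27 = 0.004374
Bayes factor = 0.016632 / 0.004374 ≈ 3.80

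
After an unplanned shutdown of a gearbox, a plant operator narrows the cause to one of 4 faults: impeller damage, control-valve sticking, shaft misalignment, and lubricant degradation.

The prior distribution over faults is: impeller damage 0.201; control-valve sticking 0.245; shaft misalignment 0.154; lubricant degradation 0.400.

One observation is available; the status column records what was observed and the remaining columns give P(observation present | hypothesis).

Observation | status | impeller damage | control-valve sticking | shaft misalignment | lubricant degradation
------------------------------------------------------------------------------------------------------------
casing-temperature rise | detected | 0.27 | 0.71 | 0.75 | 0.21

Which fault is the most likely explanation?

control-valve sticking

Multiply each prior by the likelihood of the observation:
  impeller damage: 0.201 × 0.27 = 0.05427
  control-valve sticking: 0.245 × 0.71 = 0.17395
  shaft misalignment: 0.154 × 0.75 = 0.1155
  lubricant degradation: 0.400 × 0.21 = 0.084
The unnormalized weights sum to 0.42772.
P(impeller damage | evidence) ≈ 0.05427 / 0.42772 ≈ 0.127
P(control-valve sticking | evidence) ≈ 0.17395 / 0.42772 ≈ 0.407
P(shaft misalignment | evidence) ≈ 0.1155 / 0.42772 ≈ 0.270
P(lubricant degradation | evidence) ≈ 0.084 / 0.42772 ≈ 0.196
The largest is 0.407, so control-valve sticking is most probable.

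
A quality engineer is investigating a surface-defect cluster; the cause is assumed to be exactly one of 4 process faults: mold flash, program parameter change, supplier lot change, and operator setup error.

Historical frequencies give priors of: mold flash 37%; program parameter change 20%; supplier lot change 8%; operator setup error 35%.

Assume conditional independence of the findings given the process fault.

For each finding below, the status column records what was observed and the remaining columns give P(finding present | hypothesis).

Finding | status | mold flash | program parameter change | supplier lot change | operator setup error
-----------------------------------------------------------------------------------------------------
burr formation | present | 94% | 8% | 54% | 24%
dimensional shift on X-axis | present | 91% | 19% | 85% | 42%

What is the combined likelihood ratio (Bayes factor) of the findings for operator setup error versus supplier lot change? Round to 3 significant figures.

Joint likelihood of the evidence pattern under each hypothesis:
  operator setup error: 0.24 × 0.42 = 0.1008
  supplier lot change: 0.54 × 0.85 = 0.459
Bayes factor = 0.1008 / 0.459 ≈ 0.220

0.220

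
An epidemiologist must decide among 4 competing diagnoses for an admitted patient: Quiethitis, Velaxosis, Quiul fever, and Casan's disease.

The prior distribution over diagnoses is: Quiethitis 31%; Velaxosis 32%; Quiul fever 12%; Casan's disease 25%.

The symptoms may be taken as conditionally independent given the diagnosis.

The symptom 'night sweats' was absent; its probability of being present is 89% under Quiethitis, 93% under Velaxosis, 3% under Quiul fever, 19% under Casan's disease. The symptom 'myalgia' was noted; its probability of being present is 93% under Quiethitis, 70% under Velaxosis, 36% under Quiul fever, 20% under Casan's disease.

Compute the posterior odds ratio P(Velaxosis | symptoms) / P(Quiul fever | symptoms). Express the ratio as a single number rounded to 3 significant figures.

Unnormalized posterior weight (prior times the symptom likelihoods) for each of the two hypotheses (using 1 − P(present | H) for each absent symptom):
  Velaxosis: 0.32 × (1 − 0.93) × 0.70 = 0.01568
  Quiul fever: 0.12 × (1 − 0.03) × 0.36 = 0.041904
Posterior odds = 0.01568 / 0.041904 ≈ 0.374.

0.374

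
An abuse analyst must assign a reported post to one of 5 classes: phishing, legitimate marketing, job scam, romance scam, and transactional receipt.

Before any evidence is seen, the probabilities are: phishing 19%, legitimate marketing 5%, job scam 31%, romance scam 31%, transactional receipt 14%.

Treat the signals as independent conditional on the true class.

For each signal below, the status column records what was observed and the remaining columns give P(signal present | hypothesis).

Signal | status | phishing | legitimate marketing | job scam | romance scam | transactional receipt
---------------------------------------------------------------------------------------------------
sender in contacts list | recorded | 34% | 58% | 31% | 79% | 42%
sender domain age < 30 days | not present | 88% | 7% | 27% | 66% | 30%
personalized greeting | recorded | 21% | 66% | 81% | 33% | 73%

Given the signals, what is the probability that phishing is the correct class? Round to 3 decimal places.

0.012

For each hypothesis, the unnormalized posterior weight is prior × product of the signal likelihoods (using 1 − P(present | H) for each absent signal):
  phishing: 0.19 × 0.34 × (1 − 0.88) × 0.21 = 0.0016279
  legitimate marketing: 0.05 × 0.58 × (1 − 0.07) × 0.66 = 0.0178
  job scam: 0.31 × 0.31 × (1 − 0.27) × 0.81 = 0.056824
  romance scam: 0.31 × 0.79 × (1 − 0.66) × 0.33 = 0.027478
  transactional receipt: 0.14 × 0.42 × (1 − 0.30) × 0.73 = 0.030047
Normalizing constant Z = 0.0016279 + 0.0178 + 0.056824 + 0.027478 + 0.030047 = 0.13378.
P(phishing | evidence) = 0.0016279 / 0.13378 ≈ 0.012.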